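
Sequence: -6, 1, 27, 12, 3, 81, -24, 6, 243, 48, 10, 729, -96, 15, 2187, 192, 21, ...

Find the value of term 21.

19683

The terms cycle through 3 interleaved subsequences.
Subsequence A: -6, 12, -24, 48, -96, 192 (geometric with ratio -2).
Subsequence B: 1, 3, 6, 10, 15, 21 (triangular numbers n(n+1)/2 for n = 1, 2, …).
Subsequence C: 27, 81, 243, 729, 2187 (successive powers of 3).
Position 21 falls in subsequence C as its term 7, giving 19683.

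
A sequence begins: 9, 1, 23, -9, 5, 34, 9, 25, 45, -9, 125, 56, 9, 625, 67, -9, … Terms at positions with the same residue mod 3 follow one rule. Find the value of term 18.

Split by position mod 3 into 3 tracks.
Track A: 9, -9, 9, -9, 9, -9. The oscillation 9·(−1)^(n+1).
Track B: 1, 5, 25, 125, 625. Powers 5^0, 5^1, 5^2, ….
Track C: 23, 34, 45, 56, 67. Linear: a_n = 12 + 11·n.
Position 18 → track C, term 6 = 78.

78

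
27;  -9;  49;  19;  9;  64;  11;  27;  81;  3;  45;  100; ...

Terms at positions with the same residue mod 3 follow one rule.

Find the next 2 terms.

Taking every 3rd term gives 3 separate tracks.
Track A: 27, 19, 11, 3 (subtracting 8 each time).
Track B: -9, 9, 27, 45 (adding 18 each time).
Track C: 49, 64, 81, 100 (consecutive squares n² from n = 7).
The 13th slot belongs to track A; its 5th term is -5.
Position 14 falls in track B as its term 5, giving 63.

-5, 63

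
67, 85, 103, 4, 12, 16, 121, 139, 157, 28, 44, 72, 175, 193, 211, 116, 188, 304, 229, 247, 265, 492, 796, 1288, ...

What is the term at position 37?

The slot pattern repeats as AAABBB (period 6), so there are 2 interleaved tracks.
Stream A: 67, 85, 103, 121, 139, 157, 175, 193, 211, 229, 247, 265 (arithmetic, step +18).
Stream B: 4, 12, 16, 28, 44, 72, 116, 188, 304, 492, 796, 1288 (Fibonacci-style (each term is the sum of the two before it)).
The 37th slot belongs to stream A; its 19th term is 391.

391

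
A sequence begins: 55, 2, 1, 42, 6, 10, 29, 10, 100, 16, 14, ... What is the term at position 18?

Split by position mod 3: positions 1, 4, 7, … form one track, and each other residue class forms its own.
Subsequence A: 55, 42, 29, 16 (linear: a_n = 68 − 13·n).
Subsequence B: 2, 6, 10, 14 (linear: a_n = -2 + 4·n).
Subsequence C: 1, 10, 100 (powers of 10).
Position 18 falls in subsequence C as its term 6, giving 100000.

100000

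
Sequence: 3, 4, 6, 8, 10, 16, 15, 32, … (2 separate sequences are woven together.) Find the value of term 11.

Odd-indexed and even-indexed terms follow separate rules.
Track A is 3, 6, 10, 15, which is triangular numbers starting at T_2.
Track B is 4, 8, 16, 32, which is successive powers of 2.
Term 11 comes from track A (its 6th entry): 28.

28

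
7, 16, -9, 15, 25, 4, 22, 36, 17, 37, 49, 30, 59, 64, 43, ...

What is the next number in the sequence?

Split by position mod 3: positions 1, 4, 7, … form one track, and each other residue class forms its own.
Track A = 7, 15, 22, 37, 59: a Fibonacci-like recurrence a_n = a_{n-1} + a_{n-2}.
Track B = 16, 25, 36, 49, 64: perfect squares starting at 4².
Track C = -9, 4, 17, 30, 43: arithmetic, step +13.
The 16th slot belongs to track A; its 6th term is 96.

96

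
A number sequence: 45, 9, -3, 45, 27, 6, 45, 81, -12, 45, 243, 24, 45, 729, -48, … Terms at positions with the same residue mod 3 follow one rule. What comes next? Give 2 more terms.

45, 2187

Read the sequence 3 terms at a time; column i is its own pattern.
Track A = 45, 45, 45, 45, 45: the constant sequence 45.
Track B = 9, 27, 81, 243, 729: powers 3^2, 3^3, 3^4, ….
Track C = -3, 6, -12, 24, -48: a geometric progression (common ratio -2).
Position 16 → track A, term 6 = 45.
Position 17 falls in track B as its term 6, giving 2187.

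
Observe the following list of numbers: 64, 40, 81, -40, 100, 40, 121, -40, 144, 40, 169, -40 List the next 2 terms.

Odd-indexed and even-indexed terms follow separate rules.
Subsequence A: 64, 81, 100, 121, 144, 169. The squares 8², 9², 10², ….
Subsequence B: 40, -40, 40, -40, 40, -40. The oscillation 40·(−1)^(n+1).
Position 13 falls in subsequence A as its term 7, giving 196.
The 14th slot belongs to subsequence B; its 7th term is 40.

196, 40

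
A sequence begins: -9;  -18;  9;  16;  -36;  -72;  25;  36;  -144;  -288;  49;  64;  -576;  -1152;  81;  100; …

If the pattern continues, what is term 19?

The slot pattern repeats as AABB (period 4), so there are 2 interleaved tracks.
Track A = -9, -18, -36, -72, -144, -288, -576, -1152: geometric with ratio 2.
Track B = 9, 16, 25, 36, 49, 64, 81, 100: perfect squares starting at 3².
Position 19 falls in track B as its term 9, giving 121.

121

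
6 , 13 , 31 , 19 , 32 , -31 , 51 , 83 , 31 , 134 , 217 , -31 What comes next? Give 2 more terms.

351, 568

Reading positions in blocks of 3 reveals the pattern AAB — 2 tracks woven together.
Track A: 6, 13, 19, 32, 51, 83, 134, 217 (Fibonacci-style (each term is the sum of the two before it)).
Track B: 31, -31, 31, -31 (oscillating between 31 and -31).
Term 13 comes from track A (its 9th entry): 351.
Term 14 comes from track A (its 10th entry): 568.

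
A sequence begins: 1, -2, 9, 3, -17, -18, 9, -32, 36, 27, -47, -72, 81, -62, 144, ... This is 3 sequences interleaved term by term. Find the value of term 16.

243

The terms cycle through 3 interleaved subsequences.
Track A = 1, 3, 9, 27, 81: powers of 3.
Track B = -2, -17, -32, -47, -62: arithmetic with common difference −15.
Track C = 9, -18, 36, -72, 144: geometric, ×-2 each step.
Position 16 falls in track A as its term 6, giving 243.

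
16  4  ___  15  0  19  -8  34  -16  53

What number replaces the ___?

8

Positions 1, 3, 5, … form one subsequence and positions 2, 4, 6, … form another.
Stream A is 16, ?, 0, -8, -16, which is arithmetic, step −8.
Stream B is 4, 15, 19, 34, 53, which is a Fibonacci-like recurrence a_n = a_{n-1} + a_{n-2}.
The gap is stream A's term 2; the rule gives 8.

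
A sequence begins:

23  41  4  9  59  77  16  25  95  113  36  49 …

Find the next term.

Reading positions in blocks of 4 reveals the pattern AABB — 2 tracks woven together.
Track A: 23, 41, 59, 77, 95, 113 — linear: a_n = 5 + 18·n.
Track B: 4, 9, 16, 25, 36, 49 — the squares 2², 3², 4², ….
Term 13 comes from track A (its 7th entry): 131.

131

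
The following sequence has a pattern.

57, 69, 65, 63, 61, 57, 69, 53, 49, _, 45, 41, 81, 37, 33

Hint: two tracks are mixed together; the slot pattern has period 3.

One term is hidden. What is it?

The slot pattern repeats as ABB (period 3), so there are 2 interleaved tracks.
Subsequence A = 57, 63, 69, ?, 81: arithmetic with common difference +6.
Subsequence B = 69, 65, 61, 57, 53, 49, 45, 41, 37, 33: subtracting 4 each time.
Filling subsequence A at index 4 by its rule yields 75.

75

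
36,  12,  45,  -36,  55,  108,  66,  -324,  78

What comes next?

Odd-indexed and even-indexed terms follow separate rules.
Stream A is 36, 45, 55, 66, 78, which is triangular numbers n(n+1)/2 for n = 8, 9, ….
Stream B is 12, -36, 108, -324, which is geometric, ×-3 each step.
Position 10 → stream B, term 5 = 972.

972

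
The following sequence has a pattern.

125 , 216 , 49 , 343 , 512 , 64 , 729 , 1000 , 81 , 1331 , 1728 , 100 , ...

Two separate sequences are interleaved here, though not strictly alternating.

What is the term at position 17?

4096

The slot pattern repeats as AAB (period 3), so there are 2 interleaved tracks.
Track A: 125, 216, 343, 512, 729, 1000, 1331, 1728 (perfect cubes starting at 5³).
Track B: 49, 64, 81, 100 (perfect squares starting at 7²).
Term 17 comes from track A (its 12th entry): 4096.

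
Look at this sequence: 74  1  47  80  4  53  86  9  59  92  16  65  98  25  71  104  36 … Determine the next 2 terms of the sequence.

77, 110

Split by position mod 3: positions 1, 4, 7, … form one track, and each other residue class forms its own.
Subsequence A is 74, 80, 86, 92, 98, 104, which is arithmetic, step +6.
Subsequence B is 1, 4, 9, 16, 25, 36, which is consecutive squares n² from n = 1.
Subsequence C is 47, 53, 59, 65, 71, which is linear: a_n = 41 + 6·n.
Position 18 falls in subsequence C as its term 6, giving 77.
Term 19 comes from subsequence A (its 7th entry): 110.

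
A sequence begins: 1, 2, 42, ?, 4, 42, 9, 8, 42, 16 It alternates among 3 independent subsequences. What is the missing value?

4

Read the sequence 3 terms at a time; column i is its own pattern.
Track A: 1, ?, 9, 16 (perfect squares starting at 1²).
Track B: 2, 4, 8 (powers 2^1, 2^2, 2^3, …).
Track C: 42, 42, 42 (always 42).
Track A's pattern makes the blank 4.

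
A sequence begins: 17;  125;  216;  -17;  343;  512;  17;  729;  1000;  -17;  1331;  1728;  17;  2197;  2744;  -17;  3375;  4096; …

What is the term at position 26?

The slot pattern repeats as ABB (period 3), so there are 2 interleaved tracks.
Stream A: 17, -17, 17, -17, 17, -17 — alternating ±17.
Stream B: 125, 216, 343, 512, 729, 1000, 1331, 1728, 2197, 2744, 3375, 4096 — perfect cubes starting at 5³.
The 26th slot belongs to stream B; its 17th term is 9261.

9261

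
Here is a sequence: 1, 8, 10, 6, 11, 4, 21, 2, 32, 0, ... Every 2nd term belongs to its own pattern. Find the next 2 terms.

53, -2

Positions 1, 3, 5, … form one subsequence and positions 2, 4, 6, … form another.
Track A is 1, 10, 11, 21, 32, which is Fibonacci-style (each term is the sum of the two before it).
Track B is 8, 6, 4, 2, 0, which is arithmetic, step −2.
Position 11 falls in track A as its term 6, giving 53.
The 12th slot belongs to track B; its 6th term is -2.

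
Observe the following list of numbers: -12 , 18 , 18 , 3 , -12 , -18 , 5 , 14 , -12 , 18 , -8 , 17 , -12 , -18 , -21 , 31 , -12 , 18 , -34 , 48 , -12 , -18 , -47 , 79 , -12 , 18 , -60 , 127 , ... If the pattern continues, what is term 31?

-73

Read the sequence 4 terms at a time; column i is its own pattern.
Track A: -12, -12, -12, -12, -12, -12, -12 (the constant sequence -12).
Track B: 18, -18, 18, -18, 18, -18, 18 (oscillating between 18 and -18).
Track C: 18, 5, -8, -21, -34, -47, -60 (linear: a_n = 31 − 13·n).
Track D: 3, 14, 17, 31, 48, 79, 127 (each term equals the sum of the previous two).
Term 31 comes from track C (its 8th entry): -73.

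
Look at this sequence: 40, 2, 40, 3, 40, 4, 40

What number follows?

5

Odd-indexed and even-indexed terms follow separate rules.
Track A = 40, 40, 40, 40: the constant sequence 40.
Track B = 2, 3, 4: linear: a_n = 1 + n.
Position 8 falls in track B as its term 4, giving 5.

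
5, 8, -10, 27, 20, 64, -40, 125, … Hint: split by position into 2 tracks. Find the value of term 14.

The terms cycle through 2 interleaved subsequences.
Subsequence A is 5, -10, 20, -40, which is multiplying by -2 each time.
Subsequence B is 8, 27, 64, 125, which is perfect cubes starting at 2³.
Position 14 → subsequence B, term 7 = 512.

512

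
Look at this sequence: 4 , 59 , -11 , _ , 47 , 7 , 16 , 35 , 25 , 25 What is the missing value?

Read the sequence 3 terms at a time; column i is its own pattern.
Subsequence A: 4, ?, 16, 25 (perfect squares starting at 2²).
Subsequence B: 59, 47, 35 (arithmetic, step −12).
Subsequence C: -11, 7, 25 (arithmetic with common difference +18).
Filling subsequence A at index 2 by its rule yields 9.

9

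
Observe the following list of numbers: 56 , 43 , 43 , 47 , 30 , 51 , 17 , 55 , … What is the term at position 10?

59

Taking every 2nd term gives 2 separate tracks.
Subsequence A: 56, 43, 30, 17 — subtracting 13 each time.
Subsequence B: 43, 47, 51, 55 — arithmetic with common difference +4.
Position 10 → subsequence B, term 5 = 59.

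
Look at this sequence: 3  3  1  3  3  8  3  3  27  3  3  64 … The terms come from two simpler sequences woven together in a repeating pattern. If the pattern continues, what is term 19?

Positions follow the repeating pattern AAB; grouping by letter gives 2 tracks.
Subsequence A: 3, 3, 3, 3, 3, 3, 3, 3 (the constant sequence 3).
Subsequence B: 1, 8, 27, 64 (perfect cubes starting at 1³).
Position 19 → subsequence A, term 13 = 3.

3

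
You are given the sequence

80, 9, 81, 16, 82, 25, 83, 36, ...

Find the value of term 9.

Positions 1, 3, 5, … form one subsequence and positions 2, 4, 6, … form another.
Track A = 80, 81, 82, 83: arithmetic, step +1.
Track B = 9, 16, 25, 36: the squares 3², 4², 5², ….
Position 9 → track A, term 5 = 84.

84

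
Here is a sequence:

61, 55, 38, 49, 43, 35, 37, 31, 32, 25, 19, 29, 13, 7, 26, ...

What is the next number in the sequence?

Positions follow the repeating pattern AAB; grouping by letter gives 2 tracks.
Track A: 61, 55, 49, 43, 37, 31, 25, 19, 13, 7 — arithmetic, step −6.
Track B: 38, 35, 32, 29, 26 — subtracting 3 each time.
Position 16 falls in track A as its term 11, giving 1.

1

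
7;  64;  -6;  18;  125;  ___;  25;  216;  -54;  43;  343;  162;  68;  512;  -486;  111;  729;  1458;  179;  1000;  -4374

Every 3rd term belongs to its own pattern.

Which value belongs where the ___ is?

The terms cycle through 3 interleaved subsequences.
Track A is 7, 18, 25, 43, 68, 111, 179, which is each term equals the sum of the previous two.
Track B is 64, 125, 216, 343, 512, 729, 1000, which is perfect cubes starting at 4³.
Track C is -6, ?, -54, 162, -486, 1458, -4374, which is a geometric progression (common ratio -3).
The gap is track C's term 2; the rule gives 18.

18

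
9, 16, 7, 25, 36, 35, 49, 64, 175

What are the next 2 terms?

81, 100

The slot pattern repeats as AAB (period 3), so there are 2 interleaved tracks.
Track A: 9, 16, 25, 36, 49, 64 — consecutive squares n² from n = 3.
Track B: 7, 35, 175 — a geometric progression (common ratio 5).
The 10th slot belongs to track A; its 7th term is 81.
The 11th slot belongs to track A; its 8th term is 100.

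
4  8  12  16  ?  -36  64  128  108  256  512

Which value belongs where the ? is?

32

Positions follow the repeating pattern AAB; grouping by letter gives 2 tracks.
Stream A = 4, 8, 16, ?, 64, 128, 256, 512: successive powers of 2.
Stream B = 12, -36, 108: geometric, ×-3 each step.
Filling stream A at index 4 by its rule yields 32.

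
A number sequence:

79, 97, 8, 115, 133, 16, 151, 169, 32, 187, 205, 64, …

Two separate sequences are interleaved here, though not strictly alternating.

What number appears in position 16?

259

The slot pattern repeats as AAB (period 3), so there are 2 interleaved tracks.
Stream A: 79, 97, 115, 133, 151, 169, 187, 205. Adding 18 each time.
Stream B: 8, 16, 32, 64. Powers of 2.
The 16th slot belongs to stream A; its 11th term is 259.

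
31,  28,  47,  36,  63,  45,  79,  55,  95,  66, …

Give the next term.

111

Odd-indexed and even-indexed terms follow separate rules.
Track A: 31, 47, 63, 79, 95 — adding 16 each time.
Track B: 28, 36, 45, 55, 66 — triangular numbers starting at T_7.
Term 11 comes from track A (its 6th entry): 111.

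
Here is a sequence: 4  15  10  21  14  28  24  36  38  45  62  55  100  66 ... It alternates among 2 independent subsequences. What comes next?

Taking every 2nd term gives 2 separate tracks.
Stream A: 4, 10, 14, 24, 38, 62, 100. A Fibonacci-like recurrence a_n = a_{n-1} + a_{n-2}.
Stream B: 15, 21, 28, 36, 45, 55, 66. The triangular numbers T_5, T_6, ….
Term 15 comes from stream A (its 8th entry): 162.

162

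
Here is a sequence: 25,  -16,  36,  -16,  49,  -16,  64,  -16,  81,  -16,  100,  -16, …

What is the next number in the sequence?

Split by position mod 2 into 2 tracks.
Track A = 25, 36, 49, 64, 81, 100: perfect squares starting at 5².
Track B = -16, -16, -16, -16, -16, -16: the constant sequence -16.
Position 13 falls in track A as its term 7, giving 121.

121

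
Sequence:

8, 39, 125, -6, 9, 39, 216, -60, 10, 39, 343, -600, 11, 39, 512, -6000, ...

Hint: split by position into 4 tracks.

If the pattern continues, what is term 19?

Taking every 4th term gives 4 separate tracks.
Stream A: 8, 9, 10, 11. Arithmetic, step +1.
Stream B: 39, 39, 39, 39. Always 39.
Stream C: 125, 216, 343, 512. Perfect cubes starting at 5³.
Stream D: -6, -60, -600, -6000. Multiplying by 10 each time.
Term 19 comes from stream C (its 5th entry): 729.

729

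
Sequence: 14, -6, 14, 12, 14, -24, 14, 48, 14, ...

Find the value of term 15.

Taking every 2nd term gives 2 separate tracks.
Track A: 14, 14, 14, 14, 14 (the constant sequence 14).
Track B: -6, 12, -24, 48 (multiplying by -2 each time).
Term 15 comes from track A (its 8th entry): 14.

14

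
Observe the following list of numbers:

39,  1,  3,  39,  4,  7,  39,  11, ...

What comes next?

18

Reading positions in blocks of 3 reveals the pattern ABB — 2 tracks woven together.
Stream A: 39, 39, 39. Always 39.
Stream B: 1, 3, 4, 7, 11. A Fibonacci-like recurrence a_n = a_{n-1} + a_{n-2}.
The 9th slot belongs to stream B; its 6th term is 18.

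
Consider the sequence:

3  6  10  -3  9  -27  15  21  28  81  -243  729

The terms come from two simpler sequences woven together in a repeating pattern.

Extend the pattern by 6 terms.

36, 45, 55, -2187, 6561, -19683

The slot pattern repeats as AAABBB (period 6), so there are 2 interleaved tracks.
Stream A: 3, 6, 10, 15, 21, 28 (triangular numbers n(n+1)/2 for n = 2, 3, …).
Stream B: -3, 9, -27, 81, -243, 729 (a geometric progression (common ratio -3)).
The 13th slot belongs to stream A; its 7th term is 36.
The 14th slot belongs to stream A; its 8th term is 45.
The 15th slot belongs to stream A; its 9th term is 55.
Position 16 → stream B, term 7 = -2187.
Position 17 falls in stream B as its term 8, giving 6561.
Position 18 falls in stream B as its term 9, giving -19683.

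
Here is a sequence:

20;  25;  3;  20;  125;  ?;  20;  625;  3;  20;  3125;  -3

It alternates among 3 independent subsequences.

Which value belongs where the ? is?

-3

The terms cycle through 3 interleaved subsequences.
Stream A = 20, 20, 20, 20: always 20.
Stream B = 25, 125, 625, 3125: powers of 5.
Stream C = 3, ?, 3, -3: the oscillation 3·(−1)^(n+1).
Filling stream C at index 2 by its rule yields -3.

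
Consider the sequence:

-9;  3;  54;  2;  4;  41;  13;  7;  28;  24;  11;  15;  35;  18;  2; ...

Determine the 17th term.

29

The terms cycle through 3 interleaved subsequences.
Track A: -9, 2, 13, 24, 35. Linear: a_n = -20 + 11·n.
Track B: 3, 4, 7, 11, 18. Fibonacci-style (each term is the sum of the two before it).
Track C: 54, 41, 28, 15, 2. Linear: a_n = 67 − 13·n.
Term 17 comes from track B (its 6th entry): 29.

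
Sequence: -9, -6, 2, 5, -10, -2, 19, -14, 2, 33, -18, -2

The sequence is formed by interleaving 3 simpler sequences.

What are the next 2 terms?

Taking every 3rd term gives 3 separate tracks.
Subsequence A: -9, 5, 19, 33. Linear: a_n = -23 + 14·n.
Subsequence B: -6, -10, -14, -18. Subtracting 4 each time.
Subsequence C: 2, -2, 2, -2. Oscillating between 2 and -2.
The 13th slot belongs to subsequence A; its 5th term is 47.
Term 14 comes from subsequence B (its 5th entry): -22.

47, -22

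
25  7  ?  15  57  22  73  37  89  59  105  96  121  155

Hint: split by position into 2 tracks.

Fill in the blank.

41

Split by position mod 2 into 2 tracks.
Track A: 25, ?, 57, 73, 89, 105, 121 — linear: a_n = 9 + 16·n.
Track B: 7, 15, 22, 37, 59, 96, 155 — Fibonacci-style (each term is the sum of the two before it).
Filling track A at index 2 by its rule yields 41.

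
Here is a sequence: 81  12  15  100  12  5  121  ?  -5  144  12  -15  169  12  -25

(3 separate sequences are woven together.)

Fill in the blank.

Taking every 3rd term gives 3 separate tracks.
Stream A: 81, 100, 121, 144, 169 — the squares 9², 10², 11², ….
Stream B: 12, 12, ?, 12, 12 — the constant sequence 12.
Stream C: 15, 5, -5, -15, -25 — arithmetic, step −10.
The gap is stream B's term 3; the rule gives 12.

12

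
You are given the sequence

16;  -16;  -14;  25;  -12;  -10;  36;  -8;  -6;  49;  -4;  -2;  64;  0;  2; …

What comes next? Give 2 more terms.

81, 4

The slot pattern repeats as ABB (period 3), so there are 2 interleaved tracks.
Track A is 16, 25, 36, 49, 64, which is perfect squares starting at 4².
Track B is -16, -14, -12, -10, -8, -6, -4, -2, 0, 2, which is arithmetic with common difference +2.
The 16th slot belongs to track A; its 6th term is 81.
Position 17 → track B, term 11 = 4.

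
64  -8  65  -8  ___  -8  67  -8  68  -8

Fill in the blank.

66

Split by position mod 2 into 2 tracks.
Track A is 64, 65, ?, 67, 68, which is adding 1 each time.
Track B is -8, -8, -8, -8, -8, which is constant -8.
Track A's pattern makes the blank 66.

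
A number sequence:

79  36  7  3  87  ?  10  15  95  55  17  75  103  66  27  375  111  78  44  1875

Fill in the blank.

Taking every 4th term gives 4 separate tracks.
Track A: 79, 87, 95, 103, 111. Arithmetic, step +8.
Track B: 36, ?, 55, 66, 78. Triangular numbers starting at T_8.
Track C: 7, 10, 17, 27, 44. Fibonacci-style (each term is the sum of the two before it).
Track D: 3, 15, 75, 375, 1875. Geometric with ratio 5.
Filling track B at index 2 by its rule yields 45.

45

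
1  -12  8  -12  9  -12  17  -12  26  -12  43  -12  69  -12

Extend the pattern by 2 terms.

Split by position mod 2 into 2 tracks.
Stream A is 1, 8, 9, 17, 26, 43, 69, which is each term equals the sum of the previous two.
Stream B is -12, -12, -12, -12, -12, -12, -12, which is constant -12.
Term 15 comes from stream A (its 8th entry): 112.
Position 16 → stream B, term 8 = -12.

112, -12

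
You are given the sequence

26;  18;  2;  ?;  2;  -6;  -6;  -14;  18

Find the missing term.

10

The slot pattern repeats as AAB (period 3), so there are 2 interleaved tracks.
Stream A = 26, 18, ?, 2, -6, -14: arithmetic, step −8.
Stream B = 2, -6, 18: a geometric progression (common ratio -3).
Stream A's pattern makes the blank 10.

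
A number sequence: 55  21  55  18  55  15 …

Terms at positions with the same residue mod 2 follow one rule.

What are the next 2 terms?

55, 12

Positions 1, 3, 5, … form one subsequence and positions 2, 4, 6, … form another.
Track A: 55, 55, 55 — constant 55.
Track B: 21, 18, 15 — arithmetic with common difference −3.
Term 7 comes from track A (its 4th entry): 55.
Position 8 falls in track B as its term 4, giving 12.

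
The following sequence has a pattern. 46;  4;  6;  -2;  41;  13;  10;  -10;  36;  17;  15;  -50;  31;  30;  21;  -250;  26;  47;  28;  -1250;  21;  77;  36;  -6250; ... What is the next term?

Read the sequence 4 terms at a time; column i is its own pattern.
Subsequence A: 46, 41, 36, 31, 26, 21 (arithmetic, step −5).
Subsequence B: 4, 13, 17, 30, 47, 77 (Fibonacci-style (each term is the sum of the two before it)).
Subsequence C: 6, 10, 15, 21, 28, 36 (triangular numbers starting at T_3).
Subsequence D: -2, -10, -50, -250, -1250, -6250 (multiplying by 5 each time).
Term 25 comes from subsequence A (its 7th entry): 16.

16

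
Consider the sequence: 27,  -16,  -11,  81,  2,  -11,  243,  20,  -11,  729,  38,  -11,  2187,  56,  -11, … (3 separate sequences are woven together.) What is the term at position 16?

Taking every 3rd term gives 3 separate tracks.
Track A: 27, 81, 243, 729, 2187. Powers of 3.
Track B: -16, 2, 20, 38, 56. Linear: a_n = -34 + 18·n.
Track C: -11, -11, -11, -11, -11. Always -11.
The 16th slot belongs to track A; its 6th term is 6561.

6561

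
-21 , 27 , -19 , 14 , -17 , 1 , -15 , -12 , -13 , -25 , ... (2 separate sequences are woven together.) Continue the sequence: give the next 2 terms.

-11, -38

Taking every 2nd term gives 2 separate tracks.
Track A is -21, -19, -17, -15, -13, which is linear: a_n = -23 + 2·n.
Track B is 27, 14, 1, -12, -25, which is arithmetic, step −13.
Term 11 comes from track A (its 6th entry): -11.
Position 12 → track B, term 6 = -38.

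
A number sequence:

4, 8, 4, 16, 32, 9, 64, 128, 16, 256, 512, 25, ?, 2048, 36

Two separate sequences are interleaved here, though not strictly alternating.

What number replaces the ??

Reading positions in blocks of 3 reveals the pattern AAB — 2 tracks woven together.
Stream A: 4, 8, 16, 32, 64, 128, 256, 512, ?, 2048 (successive powers of 2).
Stream B: 4, 9, 16, 25, 36 (perfect squares starting at 2²).
So the missing entry in stream A is 1024.

1024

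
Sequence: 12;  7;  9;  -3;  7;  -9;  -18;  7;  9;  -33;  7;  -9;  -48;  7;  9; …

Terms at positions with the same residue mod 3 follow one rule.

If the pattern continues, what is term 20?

Read the sequence 3 terms at a time; column i is its own pattern.
Track A = 12, -3, -18, -33, -48: arithmetic, step −15.
Track B = 7, 7, 7, 7, 7: the constant sequence 7.
Track C = 9, -9, 9, -9, 9: alternating ±9.
Term 20 comes from track B (its 7th entry): 7.

7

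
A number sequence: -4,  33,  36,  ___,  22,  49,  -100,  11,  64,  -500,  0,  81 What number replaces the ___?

-20

Split by position mod 3: positions 1, 4, 7, … form one track, and each other residue class forms its own.
Track A is -4, ?, -100, -500, which is geometric, ×5 each step.
Track B is 33, 22, 11, 0, which is linear: a_n = 44 − 11·n.
Track C is 36, 49, 64, 81, which is the squares 6², 7², 8², ….
The gap is track A's term 2; the rule gives -20.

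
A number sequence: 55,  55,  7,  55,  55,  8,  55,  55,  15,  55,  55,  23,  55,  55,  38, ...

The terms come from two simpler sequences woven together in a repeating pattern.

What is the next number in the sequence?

Positions follow the repeating pattern AAB; grouping by letter gives 2 tracks.
Track A = 55, 55, 55, 55, 55, 55, 55, 55, 55, 55: always 55.
Track B = 7, 8, 15, 23, 38: a Fibonacci-like recurrence a_n = a_{n-1} + a_{n-2}.
Position 16 → track A, term 11 = 55.

55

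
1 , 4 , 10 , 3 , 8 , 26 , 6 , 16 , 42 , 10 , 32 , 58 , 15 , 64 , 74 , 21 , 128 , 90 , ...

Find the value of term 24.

122

Taking every 3rd term gives 3 separate tracks.
Stream A = 1, 3, 6, 10, 15, 21: triangular numbers starting at T_1.
Stream B = 4, 8, 16, 32, 64, 128: successive powers of 2.
Stream C = 10, 26, 42, 58, 74, 90: linear: a_n = -6 + 16·n.
The 24th slot belongs to stream C; its 8th term is 122.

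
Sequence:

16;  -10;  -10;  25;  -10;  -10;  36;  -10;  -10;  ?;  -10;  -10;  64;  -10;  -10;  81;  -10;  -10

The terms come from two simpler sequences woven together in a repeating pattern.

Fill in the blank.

Reading positions in blocks of 3 reveals the pattern ABB — 2 tracks woven together.
Subsequence A: 16, 25, 36, ?, 64, 81 — the squares 4², 5², 6², ….
Subsequence B: -10, -10, -10, -10, -10, -10, -10, -10, -10, -10, -10, -10 — constant -10.
So the missing entry in subsequence A is 49.

49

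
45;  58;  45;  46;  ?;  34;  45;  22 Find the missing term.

45

The terms cycle through 2 interleaved subsequences.
Subsequence A is 45, 45, ?, 45, which is constant 45.
Subsequence B is 58, 46, 34, 22, which is linear: a_n = 70 − 12·n.
So the missing entry in subsequence A is 45.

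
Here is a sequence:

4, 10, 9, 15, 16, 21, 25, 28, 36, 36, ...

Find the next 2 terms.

Split by position mod 2 into 2 tracks.
Stream A: 4, 9, 16, 25, 36 — perfect squares starting at 2².
Stream B: 10, 15, 21, 28, 36 — triangular numbers n(n+1)/2 for n = 4, 5, ….
Position 11 → stream A, term 6 = 49.
Position 12 falls in stream B as its term 6, giving 45.

49, 45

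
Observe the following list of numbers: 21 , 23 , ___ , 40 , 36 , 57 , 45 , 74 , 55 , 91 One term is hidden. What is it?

28

Positions 1, 3, 5, … form one subsequence and positions 2, 4, 6, … form another.
Track A: 21, ?, 36, 45, 55. Triangular numbers starting at T_6.
Track B: 23, 40, 57, 74, 91. Arithmetic with common difference +17.
The gap is track A's term 2; the rule gives 28.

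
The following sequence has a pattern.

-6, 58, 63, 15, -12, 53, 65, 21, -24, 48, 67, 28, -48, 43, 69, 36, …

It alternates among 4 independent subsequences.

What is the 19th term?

71

Read the sequence 4 terms at a time; column i is its own pattern.
Subsequence A: -6, -12, -24, -48 (multiplying by 2 each time).
Subsequence B: 58, 53, 48, 43 (arithmetic, step −5).
Subsequence C: 63, 65, 67, 69 (arithmetic, step +2).
Subsequence D: 15, 21, 28, 36 (the triangular numbers T_5, T_6, …).
The 19th slot belongs to subsequence C; its 5th term is 71.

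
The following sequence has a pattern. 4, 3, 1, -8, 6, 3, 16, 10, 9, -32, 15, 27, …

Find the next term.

64

Read the sequence 3 terms at a time; column i is its own pattern.
Track A: 4, -8, 16, -32. Geometric, ×-2 each step.
Track B: 3, 6, 10, 15. Triangular numbers n(n+1)/2 for n = 2, 3, ….
Track C: 1, 3, 9, 27. Powers 3^0, 3^1, 3^2, ….
The 13th slot belongs to track A; its 5th term is 64.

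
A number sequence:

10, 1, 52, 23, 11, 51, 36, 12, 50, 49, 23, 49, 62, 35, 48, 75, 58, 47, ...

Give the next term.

Split by position mod 3 into 3 tracks.
Stream A: 10, 23, 36, 49, 62, 75. Arithmetic with common difference +13.
Stream B: 1, 11, 12, 23, 35, 58. A Fibonacci-like recurrence a_n = a_{n-1} + a_{n-2}.
Stream C: 52, 51, 50, 49, 48, 47. Linear: a_n = 53 − n.
The 19th slot belongs to stream A; its 7th term is 88.

88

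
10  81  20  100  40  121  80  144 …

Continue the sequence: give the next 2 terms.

160, 169

The terms cycle through 2 interleaved subsequences.
Track A is 10, 20, 40, 80, which is geometric, ×2 each step.
Track B is 81, 100, 121, 144, which is consecutive squares n² from n = 9.
Position 9 falls in track A as its term 5, giving 160.
Term 10 comes from track B (its 5th entry): 169.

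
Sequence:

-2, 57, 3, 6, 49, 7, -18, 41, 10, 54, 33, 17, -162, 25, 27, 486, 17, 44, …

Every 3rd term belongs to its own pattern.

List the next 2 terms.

-1458, 9

Read the sequence 3 terms at a time; column i is its own pattern.
Subsequence A: -2, 6, -18, 54, -162, 486. Multiplying by -3 each time.
Subsequence B: 57, 49, 41, 33, 25, 17. Arithmetic with common difference −8.
Subsequence C: 3, 7, 10, 17, 27, 44. Each term equals the sum of the previous two.
Term 19 comes from subsequence A (its 7th entry): -1458.
Position 20 → subsequence B, term 7 = 9.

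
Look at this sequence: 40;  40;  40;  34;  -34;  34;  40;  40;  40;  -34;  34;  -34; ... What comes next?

The slot pattern repeats as AAABBB (period 6), so there are 2 interleaved tracks.
Subsequence A is 40, 40, 40, 40, 40, 40, which is the constant sequence 40.
Subsequence B is 34, -34, 34, -34, 34, -34, which is oscillating between 34 and -34.
Position 13 falls in subsequence A as its term 7, giving 40.

40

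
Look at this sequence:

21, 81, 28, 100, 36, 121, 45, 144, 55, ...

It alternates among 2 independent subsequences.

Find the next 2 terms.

The terms cycle through 2 interleaved subsequences.
Track A is 21, 28, 36, 45, 55, which is triangular numbers starting at T_6.
Track B is 81, 100, 121, 144, which is the squares 9², 10², 11², ….
Position 10 falls in track B as its term 5, giving 169.
Term 11 comes from track A (its 6th entry): 66.

169, 66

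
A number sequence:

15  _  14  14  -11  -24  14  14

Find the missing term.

2

The slot pattern repeats as AABB (period 4), so there are 2 interleaved tracks.
Subsequence A = 15, ?, -11, -24: arithmetic with common difference −13.
Subsequence B = 14, 14, 14, 14: constant 14.
So the missing entry in subsequence A is 2.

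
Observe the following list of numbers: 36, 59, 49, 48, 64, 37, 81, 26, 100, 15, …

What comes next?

Taking every 2nd term gives 2 separate tracks.
Track A is 36, 49, 64, 81, 100, which is the squares 6², 7², 8², ….
Track B is 59, 48, 37, 26, 15, which is linear: a_n = 70 − 11·n.
Position 11 falls in track A as its term 6, giving 121.

121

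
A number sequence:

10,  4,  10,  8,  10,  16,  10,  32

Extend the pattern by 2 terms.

10, 64

Split by position mod 2 into 2 tracks.
Subsequence A: 10, 10, 10, 10. The constant sequence 10.
Subsequence B: 4, 8, 16, 32. Powers of 2.
The 9th slot belongs to subsequence A; its 5th term is 10.
Position 10 → subsequence B, term 5 = 64.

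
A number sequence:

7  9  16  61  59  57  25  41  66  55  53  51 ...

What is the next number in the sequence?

107

Reading positions in blocks of 6 reveals the pattern AAABBB — 2 tracks woven together.
Track A is 7, 9, 16, 25, 41, 66, which is a Fibonacci-like recurrence a_n = a_{n-1} + a_{n-2}.
Track B is 61, 59, 57, 55, 53, 51, which is arithmetic with common difference −2.
Term 13 comes from track A (its 7th entry): 107.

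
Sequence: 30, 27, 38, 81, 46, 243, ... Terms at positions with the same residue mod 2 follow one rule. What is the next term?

54

Odd-indexed and even-indexed terms follow separate rules.
Stream A: 30, 38, 46 — arithmetic with common difference +8.
Stream B: 27, 81, 243 — powers of 3.
Term 7 comes from stream A (its 4th entry): 54.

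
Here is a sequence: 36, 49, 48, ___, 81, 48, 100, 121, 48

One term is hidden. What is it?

Reading positions in blocks of 3 reveals the pattern AAB — 2 tracks woven together.
Stream A: 36, 49, ?, 81, 100, 121. The squares 6², 7², 8², ….
Stream B: 48, 48, 48. Constant 48.
Filling stream A at index 3 by its rule yields 64.

64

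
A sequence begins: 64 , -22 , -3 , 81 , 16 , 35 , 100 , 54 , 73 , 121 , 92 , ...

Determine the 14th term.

Reading positions in blocks of 3 reveals the pattern ABB — 2 tracks woven together.
Track A: 64, 81, 100, 121 — consecutive squares n² from n = 8.
Track B: -22, -3, 16, 35, 54, 73, 92 — adding 19 each time.
Term 14 comes from track B (its 9th entry): 130.

130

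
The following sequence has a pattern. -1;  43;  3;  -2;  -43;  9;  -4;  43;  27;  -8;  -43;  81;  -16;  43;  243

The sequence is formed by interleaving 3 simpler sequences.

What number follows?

Read the sequence 3 terms at a time; column i is its own pattern.
Track A: -1, -2, -4, -8, -16 (geometric with ratio 2).
Track B: 43, -43, 43, -43, 43 (alternating ±43).
Track C: 3, 9, 27, 81, 243 (powers 3^1, 3^2, 3^3, …).
Position 16 falls in track A as its term 6, giving -32.

-32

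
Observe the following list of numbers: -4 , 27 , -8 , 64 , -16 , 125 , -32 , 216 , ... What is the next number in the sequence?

-64

The terms cycle through 2 interleaved subsequences.
Track A is -4, -8, -16, -32, which is geometric with ratio 2.
Track B is 27, 64, 125, 216, which is the cubes 3³, 4³, 5³, ….
Term 9 comes from track A (its 5th entry): -64.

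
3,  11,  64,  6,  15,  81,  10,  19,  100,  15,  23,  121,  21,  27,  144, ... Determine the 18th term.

Read the sequence 3 terms at a time; column i is its own pattern.
Stream A is 3, 6, 10, 15, 21, which is the triangular numbers T_2, T_3, ….
Stream B is 11, 15, 19, 23, 27, which is adding 4 each time.
Stream C is 64, 81, 100, 121, 144, which is perfect squares starting at 8².
Term 18 comes from stream C (its 6th entry): 169.

169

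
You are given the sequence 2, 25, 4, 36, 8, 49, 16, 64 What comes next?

32

Odd-indexed and even-indexed terms follow separate rules.
Stream A is 2, 4, 8, 16, which is powers 2^1, 2^2, 2^3, ….
Stream B is 25, 36, 49, 64, which is perfect squares starting at 5².
Position 9 → stream A, term 5 = 32.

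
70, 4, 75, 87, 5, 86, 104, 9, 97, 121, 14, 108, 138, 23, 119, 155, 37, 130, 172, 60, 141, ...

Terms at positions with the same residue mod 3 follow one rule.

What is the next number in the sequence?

Read the sequence 3 terms at a time; column i is its own pattern.
Subsequence A: 70, 87, 104, 121, 138, 155, 172 (linear: a_n = 53 + 17·n).
Subsequence B: 4, 5, 9, 14, 23, 37, 60 (Fibonacci-style (each term is the sum of the two before it)).
Subsequence C: 75, 86, 97, 108, 119, 130, 141 (linear: a_n = 64 + 11·n).
The 22nd slot belongs to subsequence A; its 8th term is 189.

189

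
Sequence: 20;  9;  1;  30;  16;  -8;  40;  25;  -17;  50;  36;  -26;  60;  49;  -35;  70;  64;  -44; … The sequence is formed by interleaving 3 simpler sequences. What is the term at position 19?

Taking every 3rd term gives 3 separate tracks.
Track A: 20, 30, 40, 50, 60, 70. Arithmetic with common difference +10.
Track B: 9, 16, 25, 36, 49, 64. Consecutive squares n² from n = 3.
Track C: 1, -8, -17, -26, -35, -44. Arithmetic with common difference −9.
Term 19 comes from track A (its 7th entry): 80.

80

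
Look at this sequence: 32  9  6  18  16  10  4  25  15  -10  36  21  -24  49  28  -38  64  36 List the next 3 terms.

-52, 81, 45

Read the sequence 3 terms at a time; column i is its own pattern.
Track A: 32, 18, 4, -10, -24, -38 (linear: a_n = 46 − 14·n).
Track B: 9, 16, 25, 36, 49, 64 (consecutive squares n² from n = 3).
Track C: 6, 10, 15, 21, 28, 36 (triangular numbers starting at T_3).
Position 19 falls in track A as its term 7, giving -52.
Position 20 falls in track B as its term 7, giving 81.
Position 21 → track C, term 7 = 45.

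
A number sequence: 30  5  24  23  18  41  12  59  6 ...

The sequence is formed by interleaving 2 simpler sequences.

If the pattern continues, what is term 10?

The terms cycle through 2 interleaved subsequences.
Stream A is 30, 24, 18, 12, 6, which is linear: a_n = 36 − 6·n.
Stream B is 5, 23, 41, 59, which is arithmetic, step +18.
Term 10 comes from stream B (its 5th entry): 77.

77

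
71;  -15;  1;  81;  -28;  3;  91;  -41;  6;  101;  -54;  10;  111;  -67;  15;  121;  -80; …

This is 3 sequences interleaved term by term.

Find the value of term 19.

Split by position mod 3: positions 1, 4, 7, … form one track, and each other residue class forms its own.
Subsequence A: 71, 81, 91, 101, 111, 121 — arithmetic with common difference +10.
Subsequence B: -15, -28, -41, -54, -67, -80 — subtracting 13 each time.
Subsequence C: 1, 3, 6, 10, 15 — the triangular numbers T_1, T_2, ….
The 19th slot belongs to subsequence A; its 7th term is 131.

131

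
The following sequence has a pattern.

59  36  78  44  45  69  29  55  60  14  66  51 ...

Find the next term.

-1

Split by position mod 3 into 3 tracks.
Track A = 59, 44, 29, 14: arithmetic, step −15.
Track B = 36, 45, 55, 66: triangular numbers starting at T_8.
Track C = 78, 69, 60, 51: linear: a_n = 87 − 9·n.
The 13th slot belongs to track A; its 5th term is -1.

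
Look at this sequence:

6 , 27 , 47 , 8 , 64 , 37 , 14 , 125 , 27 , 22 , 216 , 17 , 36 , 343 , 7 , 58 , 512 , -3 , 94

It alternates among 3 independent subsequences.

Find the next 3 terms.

729, -13, 152

The terms cycle through 3 interleaved subsequences.
Track A is 6, 8, 14, 22, 36, 58, 94, which is a Fibonacci-like recurrence a_n = a_{n-1} + a_{n-2}.
Track B is 27, 64, 125, 216, 343, 512, which is the cubes 3³, 4³, 5³, ….
Track C is 47, 37, 27, 17, 7, -3, which is subtracting 10 each time.
Position 20 falls in track B as its term 7, giving 729.
Position 21 → track C, term 7 = -13.
Position 22 falls in track A as its term 8, giving 152.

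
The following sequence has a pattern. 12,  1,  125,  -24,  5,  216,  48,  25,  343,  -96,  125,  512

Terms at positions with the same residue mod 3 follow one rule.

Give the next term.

192

Split by position mod 3: positions 1, 4, 7, … form one track, and each other residue class forms its own.
Track A: 12, -24, 48, -96 (geometric, ×-2 each step).
Track B: 1, 5, 25, 125 (powers of 5).
Track C: 125, 216, 343, 512 (the cubes 5³, 6³, 7³, …).
Position 13 → track A, term 5 = 192.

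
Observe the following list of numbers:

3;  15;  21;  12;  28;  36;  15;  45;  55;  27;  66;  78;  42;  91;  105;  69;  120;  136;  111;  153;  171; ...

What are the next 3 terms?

180, 190, 210

Reading positions in blocks of 3 reveals the pattern ABB — 2 tracks woven together.
Stream A is 3, 12, 15, 27, 42, 69, 111, which is a Fibonacci-like recurrence a_n = a_{n-1} + a_{n-2}.
Stream B is 15, 21, 28, 36, 45, 55, 66, 78, 91, 105, 120, 136, 153, 171, which is triangular numbers starting at T_5.
Position 22 → stream A, term 8 = 180.
The 23rd slot belongs to stream B; its 15th term is 190.
Position 24 falls in stream B as its term 16, giving 210.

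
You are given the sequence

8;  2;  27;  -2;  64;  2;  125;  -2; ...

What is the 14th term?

2

The terms cycle through 2 interleaved subsequences.
Track A: 8, 27, 64, 125 (perfect cubes starting at 2³).
Track B: 2, -2, 2, -2 (the oscillation 2·(−1)^(n+1)).
Position 14 falls in track B as its term 7, giving 2.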